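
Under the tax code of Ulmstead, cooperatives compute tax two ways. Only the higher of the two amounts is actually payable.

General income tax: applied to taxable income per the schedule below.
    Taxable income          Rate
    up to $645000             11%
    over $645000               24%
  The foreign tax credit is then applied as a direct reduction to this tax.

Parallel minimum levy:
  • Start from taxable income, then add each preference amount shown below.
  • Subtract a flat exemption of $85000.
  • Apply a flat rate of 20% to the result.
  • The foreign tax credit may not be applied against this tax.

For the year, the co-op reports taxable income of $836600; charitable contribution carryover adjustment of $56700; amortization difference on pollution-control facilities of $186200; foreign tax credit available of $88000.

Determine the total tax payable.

$198900

General income tax:
  $645000 × 11% = $70950
  $191600 × 24% = $45984
  → $116934
  Less foreign tax credit $88000 → $28934

Parallel minimum levy:
  Adjusted income: $836600 + $56700 + $186200 = $1079500
  Less exemption $85000 → base $994500
  $994500 × 20% = $198900

$198900 > $28934, so the parallel minimum levy is the binding amount.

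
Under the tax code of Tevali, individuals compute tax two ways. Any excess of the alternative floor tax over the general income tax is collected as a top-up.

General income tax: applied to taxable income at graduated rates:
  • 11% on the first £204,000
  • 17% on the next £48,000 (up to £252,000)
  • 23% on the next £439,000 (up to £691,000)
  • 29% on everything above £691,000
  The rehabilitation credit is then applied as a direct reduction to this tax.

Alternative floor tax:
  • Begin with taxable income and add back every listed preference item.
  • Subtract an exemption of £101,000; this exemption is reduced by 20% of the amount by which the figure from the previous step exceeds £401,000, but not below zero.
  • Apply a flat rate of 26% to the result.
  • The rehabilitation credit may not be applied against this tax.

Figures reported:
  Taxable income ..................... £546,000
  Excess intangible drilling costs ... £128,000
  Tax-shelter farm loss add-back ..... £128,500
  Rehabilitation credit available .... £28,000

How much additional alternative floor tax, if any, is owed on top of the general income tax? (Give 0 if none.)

£133,048

General income tax:
  £204,000 × 11% = £22,440
  £48,000 × 17% = £8,160
  £294,000 × 23% = £67,620
  → £98,220
  Less rehabilitation credit £28,000 → £70,220

Alternative floor tax:
  Adjusted income: £546,000 + £128,000 + £128,500 = £802,500
  Exemption: £101,000 − 20% × (£802,500 − £401,000) = £101,000 − £80,300 = £20,700
  Base: £802,500 − £20,700 = £781,800
  £781,800 × 26% = £203,268

Excess of alternative floor tax over general income tax: £203,268 − £70,220 = £133,048.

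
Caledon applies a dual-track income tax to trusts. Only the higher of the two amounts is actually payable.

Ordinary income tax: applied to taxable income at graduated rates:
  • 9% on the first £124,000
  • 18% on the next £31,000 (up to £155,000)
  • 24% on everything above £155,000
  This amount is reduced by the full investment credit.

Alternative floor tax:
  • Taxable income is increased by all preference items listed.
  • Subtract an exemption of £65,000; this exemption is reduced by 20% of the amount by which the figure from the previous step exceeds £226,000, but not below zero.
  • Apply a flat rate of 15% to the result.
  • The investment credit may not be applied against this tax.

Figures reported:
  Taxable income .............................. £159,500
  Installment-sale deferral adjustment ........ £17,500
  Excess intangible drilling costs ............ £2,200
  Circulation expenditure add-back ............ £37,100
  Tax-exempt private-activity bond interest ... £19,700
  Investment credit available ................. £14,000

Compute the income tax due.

£25,950

Ordinary income tax:
  £124,000 × 9% = £11,160
  £31,000 × 18% = £5,580
  £4,500 × 24% = £1,080
  → £17,820
  Less investment credit £14,000 → £3,820

Alternative floor tax:
  Adjusted income: £159,500 + £17,500 + £2,200 + £37,100 + £19,700 = £236,000
  Exemption: £65,000 − 20% × (£236,000 − £226,000) = £65,000 − £2,000 = £63,000
  Base: £236,000 − £63,000 = £173,000
  £173,000 × 15% = £25,950

£25,950 > £3,820, so the alternative floor tax is the binding amount.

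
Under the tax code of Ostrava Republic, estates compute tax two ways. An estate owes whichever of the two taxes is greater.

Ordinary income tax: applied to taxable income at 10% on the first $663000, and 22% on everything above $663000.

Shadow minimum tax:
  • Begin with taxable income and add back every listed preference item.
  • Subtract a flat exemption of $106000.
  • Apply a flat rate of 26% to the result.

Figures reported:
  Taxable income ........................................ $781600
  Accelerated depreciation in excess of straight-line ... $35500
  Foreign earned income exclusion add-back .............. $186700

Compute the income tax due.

Shadow minimum tax:
  Adjusted income: $781600 + $35500 + $186700 = $1003800
  Less exemption $106000 → base $897800
  $897800 × 26% = $233428

Ordinary income tax:
  $663000 × 10% = $66300
  $118600 × 22% = $26092
  → $92392

$233428 > $92392, so the shadow minimum tax is the binding amount.

$233428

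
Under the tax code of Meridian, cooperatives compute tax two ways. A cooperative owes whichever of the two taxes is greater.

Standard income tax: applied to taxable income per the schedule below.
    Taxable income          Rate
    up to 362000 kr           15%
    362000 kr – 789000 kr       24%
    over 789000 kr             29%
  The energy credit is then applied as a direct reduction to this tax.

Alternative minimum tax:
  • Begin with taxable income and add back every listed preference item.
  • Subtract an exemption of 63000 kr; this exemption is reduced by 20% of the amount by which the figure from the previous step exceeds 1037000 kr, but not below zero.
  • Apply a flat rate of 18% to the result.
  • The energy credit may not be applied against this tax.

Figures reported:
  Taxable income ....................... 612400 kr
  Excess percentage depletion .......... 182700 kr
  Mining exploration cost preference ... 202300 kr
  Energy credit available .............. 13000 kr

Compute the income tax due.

168192 kr

Standard income tax:
  362000 kr × 15% = 54300 kr
  250400 kr × 24% = 60096 kr
  → 114396 kr
  Less energy credit 13000 kr → 101396 kr

Alternative minimum tax:
  Adjusted income: 612400 kr + 182700 kr + 202300 kr = 997400 kr
  Exemption: 997400 kr ≤ 1037000 kr, so full 63000 kr applies
  Base: 997400 kr − 63000 kr = 934400 kr
  934400 kr × 18% = 168192 kr

168192 kr > 101396 kr, so the alternative minimum tax is the binding amount.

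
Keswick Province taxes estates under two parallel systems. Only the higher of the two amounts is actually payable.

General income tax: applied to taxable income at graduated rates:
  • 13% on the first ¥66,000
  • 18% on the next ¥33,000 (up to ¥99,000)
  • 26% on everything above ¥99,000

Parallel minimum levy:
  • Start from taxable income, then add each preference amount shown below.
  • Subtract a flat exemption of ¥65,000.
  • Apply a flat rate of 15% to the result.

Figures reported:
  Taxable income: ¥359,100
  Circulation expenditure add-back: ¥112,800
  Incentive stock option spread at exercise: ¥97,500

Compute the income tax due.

¥82,146

Parallel minimum levy:
  Adjusted income: ¥359,100 + ¥112,800 + ¥97,500 = ¥569,400
  Less exemption ¥65,000 → base ¥504,400
  ¥504,400 × 15% = ¥75,660

General income tax:
  ¥66,000 × 13% = ¥8,580
  ¥33,000 × 18% = ¥5,940
  ¥260,100 × 26% = ¥67,626
  → ¥82,146

¥82,146 > ¥75,660, so the general income tax governs.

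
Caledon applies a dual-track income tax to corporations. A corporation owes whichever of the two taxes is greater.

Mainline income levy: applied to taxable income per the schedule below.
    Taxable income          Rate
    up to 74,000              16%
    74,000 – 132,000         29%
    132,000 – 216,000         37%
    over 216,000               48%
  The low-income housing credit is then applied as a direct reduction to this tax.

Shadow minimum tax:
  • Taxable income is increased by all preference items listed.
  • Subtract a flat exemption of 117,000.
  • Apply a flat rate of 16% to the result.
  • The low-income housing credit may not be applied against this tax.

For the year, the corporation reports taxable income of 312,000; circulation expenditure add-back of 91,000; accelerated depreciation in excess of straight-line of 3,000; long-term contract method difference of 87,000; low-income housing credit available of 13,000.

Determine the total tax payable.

92,820

Shadow minimum tax:
  Adjusted income: 312,000 + 91,000 + 3,000 + 87,000 = 493,000
  Less exemption 117,000 → base 376,000
  376,000 × 16% = 60,160

Mainline income levy:
  74,000 × 16% = 11,840
  58,000 × 29% = 16,820
  84,000 × 37% = 31,080
  96,000 × 48% = 46,080
  → 105,820
  Less low-income housing credit 13,000 → 92,820

92,820 > 60,160, so the mainline income levy governs.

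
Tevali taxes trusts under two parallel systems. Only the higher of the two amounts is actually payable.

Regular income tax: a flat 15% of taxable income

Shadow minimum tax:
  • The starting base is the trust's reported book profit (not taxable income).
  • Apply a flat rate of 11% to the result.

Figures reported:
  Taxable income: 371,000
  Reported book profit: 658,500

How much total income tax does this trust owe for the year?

72,435

Shadow minimum tax:
  Base (reported book profit): 658,500
  658,500 × 11% = 72,435

Regular income tax:
  371,000 × 15% = 55,650

72,435 > 55,650, so the shadow minimum tax is the binding amount.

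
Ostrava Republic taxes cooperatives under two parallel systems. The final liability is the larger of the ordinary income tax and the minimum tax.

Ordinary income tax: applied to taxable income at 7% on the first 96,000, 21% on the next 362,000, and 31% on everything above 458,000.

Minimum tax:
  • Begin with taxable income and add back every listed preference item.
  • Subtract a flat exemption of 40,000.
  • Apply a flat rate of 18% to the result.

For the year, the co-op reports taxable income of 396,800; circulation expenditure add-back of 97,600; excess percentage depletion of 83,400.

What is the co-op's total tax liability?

96,804

Ordinary income tax:
  96,000 × 7% = 6,720
  300,800 × 21% = 63,168
  → 69,888

Minimum tax:
  Adjusted income: 396,800 + 97,600 + 83,400 = 577,800
  Less exemption 40,000 → base 537,800
  537,800 × 18% = 96,804

96,804 > 69,888, so the minimum tax is the binding amount.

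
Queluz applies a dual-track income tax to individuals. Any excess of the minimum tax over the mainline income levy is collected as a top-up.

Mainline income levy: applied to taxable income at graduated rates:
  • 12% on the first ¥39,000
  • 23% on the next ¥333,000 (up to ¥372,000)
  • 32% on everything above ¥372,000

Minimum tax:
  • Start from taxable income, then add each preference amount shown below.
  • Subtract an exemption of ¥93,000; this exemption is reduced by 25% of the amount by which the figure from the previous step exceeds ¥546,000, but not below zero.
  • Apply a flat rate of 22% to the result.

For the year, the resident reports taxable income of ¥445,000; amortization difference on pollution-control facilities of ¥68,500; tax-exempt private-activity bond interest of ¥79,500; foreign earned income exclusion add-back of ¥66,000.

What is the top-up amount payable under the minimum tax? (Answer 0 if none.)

¥26,105

Mainline income levy:
  ¥39,000 × 12% = ¥4,680
  ¥333,000 × 23% = ¥76,590
  ¥73,000 × 32% = ¥23,360
  → ¥104,630

Minimum tax:
  Adjusted income: ¥445,000 + ¥68,500 + ¥79,500 + ¥66,000 = ¥659,000
  Exemption: ¥93,000 − 25% × (¥659,000 − ¥546,000) = ¥93,000 − ¥28,250 = ¥64,750
  Base: ¥659,000 − ¥64,750 = ¥594,250
  ¥594,250 × 22% = ¥130,735

Excess of minimum tax over mainline income levy: ¥130,735 − ¥104,630 = ¥26,105.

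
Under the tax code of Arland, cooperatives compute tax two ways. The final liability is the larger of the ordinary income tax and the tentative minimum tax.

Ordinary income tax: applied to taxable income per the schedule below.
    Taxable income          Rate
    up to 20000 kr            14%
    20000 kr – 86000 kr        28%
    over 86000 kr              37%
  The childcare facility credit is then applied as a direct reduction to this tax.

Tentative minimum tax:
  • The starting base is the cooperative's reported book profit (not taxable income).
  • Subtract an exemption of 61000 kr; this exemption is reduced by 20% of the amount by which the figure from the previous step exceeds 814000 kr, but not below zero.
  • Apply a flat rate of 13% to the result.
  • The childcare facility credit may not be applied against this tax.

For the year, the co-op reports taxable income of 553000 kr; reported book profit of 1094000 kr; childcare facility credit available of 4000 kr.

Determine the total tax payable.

Ordinary income tax:
  20000 kr × 14% = 2800 kr
  66000 kr × 28% = 18480 kr
  467000 kr × 37% = 172790 kr
  → 194070 kr
  Less childcare facility credit 4000 kr → 190070 kr

Tentative minimum tax:
  Base (reported book profit): 1094000 kr
  Exemption: 61000 kr − 20% × (1094000 kr − 814000 kr) = 61000 kr − 56000 kr = 5000 kr
  Base: 1094000 kr − 5000 kr = 1089000 kr
  1089000 kr × 13% = 141570 kr

190070 kr > 141570 kr, so the ordinary income tax governs.

190070 kr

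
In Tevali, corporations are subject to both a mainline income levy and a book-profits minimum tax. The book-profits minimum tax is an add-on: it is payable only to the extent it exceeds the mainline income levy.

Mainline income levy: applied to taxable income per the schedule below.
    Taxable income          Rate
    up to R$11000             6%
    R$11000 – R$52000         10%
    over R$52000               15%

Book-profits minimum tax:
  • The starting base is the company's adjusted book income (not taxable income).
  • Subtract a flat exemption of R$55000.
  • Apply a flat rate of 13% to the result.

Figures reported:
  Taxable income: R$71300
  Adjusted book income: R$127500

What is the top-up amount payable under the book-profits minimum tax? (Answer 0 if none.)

Mainline income levy:
  R$11000 × 6% = R$660
  R$41000 × 10% = R$4100
  R$19300 × 15% = R$2895
  → R$7655

Book-profits minimum tax:
  Base (adjusted book income): R$127500
  Less exemption R$55000 → base R$72500
  R$72500 × 13% = R$9425

Excess of book-profits minimum tax over mainline income levy: R$9425 − R$7655 = R$1770.

R$1770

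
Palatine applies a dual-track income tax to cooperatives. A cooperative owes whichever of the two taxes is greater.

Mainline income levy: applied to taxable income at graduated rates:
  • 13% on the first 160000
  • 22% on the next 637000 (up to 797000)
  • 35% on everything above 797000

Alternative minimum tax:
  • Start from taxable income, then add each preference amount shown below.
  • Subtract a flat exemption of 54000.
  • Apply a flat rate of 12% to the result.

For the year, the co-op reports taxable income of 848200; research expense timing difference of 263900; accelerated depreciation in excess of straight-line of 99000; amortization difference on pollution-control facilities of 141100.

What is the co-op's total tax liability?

Alternative minimum tax:
  Adjusted income: 848200 + 263900 + 99000 + 141100 = 1352200
  Less exemption 54000 → base 1298200
  1298200 × 12% = 155784

Mainline income levy:
  160000 × 13% = 20800
  637000 × 22% = 140140
  51200 × 35% = 17920
  → 178860

178860 > 155784, so the mainline income levy governs.

178860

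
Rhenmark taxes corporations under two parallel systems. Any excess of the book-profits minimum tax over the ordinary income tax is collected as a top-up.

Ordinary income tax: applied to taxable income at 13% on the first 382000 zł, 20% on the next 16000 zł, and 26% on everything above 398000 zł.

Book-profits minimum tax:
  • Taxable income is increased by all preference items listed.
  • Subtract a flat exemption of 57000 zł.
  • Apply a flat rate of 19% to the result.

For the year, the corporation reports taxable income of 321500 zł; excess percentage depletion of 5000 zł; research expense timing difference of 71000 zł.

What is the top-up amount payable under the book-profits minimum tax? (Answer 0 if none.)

22900 zł

Ordinary income tax:
  321500 zł × 13% = 41795 zł

Book-profits minimum tax:
  Adjusted income: 321500 zł + 5000 zł + 71000 zł = 397500 zł
  Less exemption 57000 zł → base 340500 zł
  340500 zł × 19% = 64695 zł

Excess of book-profits minimum tax over ordinary income tax: 64695 zł − 41795 zł = 22900 zł.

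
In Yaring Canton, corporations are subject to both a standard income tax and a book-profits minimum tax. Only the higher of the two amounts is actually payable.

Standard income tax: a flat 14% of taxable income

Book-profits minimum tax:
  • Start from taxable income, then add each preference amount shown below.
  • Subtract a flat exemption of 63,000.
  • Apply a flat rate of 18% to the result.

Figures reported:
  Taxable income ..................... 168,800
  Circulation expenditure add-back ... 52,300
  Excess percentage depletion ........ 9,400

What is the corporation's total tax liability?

30,150

Book-profits minimum tax:
  Adjusted income: 168,800 + 52,300 + 9,400 = 230,500
  Less exemption 63,000 → base 167,500
  167,500 × 18% = 30,150

Standard income tax:
  168,800 × 14% = 23,632

30,150 > 23,632, so the book-profits minimum tax is the binding amount.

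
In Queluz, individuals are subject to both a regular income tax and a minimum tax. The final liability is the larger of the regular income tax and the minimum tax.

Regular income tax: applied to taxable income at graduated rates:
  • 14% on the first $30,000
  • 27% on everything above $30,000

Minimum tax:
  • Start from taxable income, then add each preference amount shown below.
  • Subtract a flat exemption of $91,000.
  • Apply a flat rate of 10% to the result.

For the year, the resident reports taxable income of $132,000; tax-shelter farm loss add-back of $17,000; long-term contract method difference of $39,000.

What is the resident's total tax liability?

Minimum tax:
  Adjusted income: $132,000 + $17,000 + $39,000 = $188,000
  Less exemption $91,000 → base $97,000
  $97,000 × 10% = $9,700

Regular income tax:
  $30,000 × 14% = $4,200
  $102,000 × 27% = $27,540
  → $31,740

$31,740 > $9,700, so the regular income tax governs.

$31,740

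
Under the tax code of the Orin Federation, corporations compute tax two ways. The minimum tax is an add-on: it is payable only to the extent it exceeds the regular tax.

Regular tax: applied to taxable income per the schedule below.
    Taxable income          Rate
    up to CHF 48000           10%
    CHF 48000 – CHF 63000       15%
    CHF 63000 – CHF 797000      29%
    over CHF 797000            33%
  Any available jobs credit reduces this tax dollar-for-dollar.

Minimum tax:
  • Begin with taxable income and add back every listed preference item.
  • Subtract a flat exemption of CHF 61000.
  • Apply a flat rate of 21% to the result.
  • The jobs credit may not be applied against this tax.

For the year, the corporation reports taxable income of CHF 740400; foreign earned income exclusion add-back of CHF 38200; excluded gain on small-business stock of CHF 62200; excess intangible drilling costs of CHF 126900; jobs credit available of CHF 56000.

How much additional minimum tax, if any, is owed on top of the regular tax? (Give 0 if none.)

CHF 42911

Minimum tax:
  Adjusted income: CHF 740400 + CHF 38200 + CHF 62200 + CHF 126900 = CHF 967700
  Less exemption CHF 61000 → base CHF 906700
  CHF 906700 × 21% = CHF 190407

Regular tax:
  CHF 48000 × 10% = CHF 4800
  CHF 15000 × 15% = CHF 2250
  CHF 677400 × 29% = CHF 196446
  → CHF 203496
  Less jobs credit CHF 56000 → CHF 147496

Excess of minimum tax over regular tax: CHF 190407 − CHF 147496 = CHF 42911.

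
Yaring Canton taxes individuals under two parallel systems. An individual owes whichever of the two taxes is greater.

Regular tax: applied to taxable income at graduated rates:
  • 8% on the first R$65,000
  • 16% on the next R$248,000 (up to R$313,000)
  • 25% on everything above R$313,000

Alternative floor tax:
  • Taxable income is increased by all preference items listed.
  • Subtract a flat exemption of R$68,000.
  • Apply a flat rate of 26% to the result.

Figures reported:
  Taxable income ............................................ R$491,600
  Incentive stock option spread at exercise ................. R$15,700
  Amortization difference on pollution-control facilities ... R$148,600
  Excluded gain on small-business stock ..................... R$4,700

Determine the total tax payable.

R$154,076

Alternative floor tax:
  Adjusted income: R$491,600 + R$15,700 + R$148,600 + R$4,700 = R$660,600
  Less exemption R$68,000 → base R$592,600
  R$592,600 × 26% = R$154,076

Regular tax:
  R$65,000 × 8% = R$5,200
  R$248,000 × 16% = R$39,680
  R$178,600 × 25% = R$44,650
  → R$89,530

R$154,076 > R$89,530, so the alternative floor tax is the binding amount.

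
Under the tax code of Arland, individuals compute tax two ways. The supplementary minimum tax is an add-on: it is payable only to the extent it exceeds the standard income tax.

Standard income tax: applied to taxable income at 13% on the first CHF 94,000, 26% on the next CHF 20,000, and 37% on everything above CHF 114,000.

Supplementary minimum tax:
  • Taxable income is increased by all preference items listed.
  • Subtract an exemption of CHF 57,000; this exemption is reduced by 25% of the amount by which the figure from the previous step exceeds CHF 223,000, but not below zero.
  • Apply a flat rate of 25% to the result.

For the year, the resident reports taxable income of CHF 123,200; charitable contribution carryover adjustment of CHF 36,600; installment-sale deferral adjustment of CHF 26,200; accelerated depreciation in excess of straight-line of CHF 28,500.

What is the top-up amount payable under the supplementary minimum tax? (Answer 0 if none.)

Supplementary minimum tax:
  Adjusted income: CHF 123,200 + CHF 36,600 + CHF 26,200 + CHF 28,500 = CHF 214,500
  Exemption: CHF 214,500 ≤ CHF 223,000, so full CHF 57,000 applies
  Base: CHF 214,500 − CHF 57,000 = CHF 157,500
  CHF 157,500 × 25% = CHF 39,375

Standard income tax:
  CHF 94,000 × 13% = CHF 12,220
  CHF 20,000 × 26% = CHF 5,200
  CHF 9,200 × 37% = CHF 3,404
  → CHF 20,824

Excess of supplementary minimum tax over standard income tax: CHF 39,375 − CHF 20,824 = CHF 18,551.

CHF 18,551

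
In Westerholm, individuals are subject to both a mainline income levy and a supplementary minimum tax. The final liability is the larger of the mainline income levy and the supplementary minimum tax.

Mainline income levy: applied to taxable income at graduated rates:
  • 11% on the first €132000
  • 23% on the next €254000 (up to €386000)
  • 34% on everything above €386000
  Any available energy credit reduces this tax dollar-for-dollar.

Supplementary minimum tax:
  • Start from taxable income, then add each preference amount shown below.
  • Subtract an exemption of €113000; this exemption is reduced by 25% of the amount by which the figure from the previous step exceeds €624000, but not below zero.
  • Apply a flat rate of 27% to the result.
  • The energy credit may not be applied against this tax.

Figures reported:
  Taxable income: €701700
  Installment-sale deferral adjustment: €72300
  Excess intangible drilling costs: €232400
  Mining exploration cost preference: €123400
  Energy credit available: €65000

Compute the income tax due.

€305046

Supplementary minimum tax:
  Adjusted income: €701700 + €72300 + €232400 + €123400 = €1129800
  Exemption: 25% × (€1129800 − €624000) = €126450 ≥ €113000, so the exemption is fully phased out
  Base: €1129800 − €0 = €1129800
  €1129800 × 27% = €305046

Mainline income levy:
  €132000 × 11% = €14520
  €254000 × 23% = €58420
  €315700 × 34% = €107338
  → €180278
  Less energy credit €65000 → €115278

€305046 > €115278, so the supplementary minimum tax is the binding amount.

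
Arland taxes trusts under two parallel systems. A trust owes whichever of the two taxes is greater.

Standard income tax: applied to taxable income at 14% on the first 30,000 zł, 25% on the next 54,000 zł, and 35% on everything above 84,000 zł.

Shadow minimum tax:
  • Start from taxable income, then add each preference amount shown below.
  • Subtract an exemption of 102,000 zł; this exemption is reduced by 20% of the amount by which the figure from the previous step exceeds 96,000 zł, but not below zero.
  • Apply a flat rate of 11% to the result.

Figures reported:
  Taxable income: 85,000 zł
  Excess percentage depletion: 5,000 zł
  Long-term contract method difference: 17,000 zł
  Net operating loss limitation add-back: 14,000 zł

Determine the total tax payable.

18,050 zł

Standard income tax:
  30,000 zł × 14% = 4,200 zł
  54,000 zł × 25% = 13,500 zł
  1,000 zł × 35% = 350 zł
  → 18,050 zł

Shadow minimum tax:
  Adjusted income: 85,000 zł + 5,000 zł + 17,000 zł + 14,000 zł = 121,000 zł
  Exemption: 102,000 zł − 20% × (121,000 zł − 96,000 zł) = 102,000 zł − 5,000 zł = 97,000 zł
  Base: 121,000 zł − 97,000 zł = 24,000 zł
  24,000 zł × 11% = 2,640 zł

18,050 zł > 2,640 zł, so the standard income tax governs.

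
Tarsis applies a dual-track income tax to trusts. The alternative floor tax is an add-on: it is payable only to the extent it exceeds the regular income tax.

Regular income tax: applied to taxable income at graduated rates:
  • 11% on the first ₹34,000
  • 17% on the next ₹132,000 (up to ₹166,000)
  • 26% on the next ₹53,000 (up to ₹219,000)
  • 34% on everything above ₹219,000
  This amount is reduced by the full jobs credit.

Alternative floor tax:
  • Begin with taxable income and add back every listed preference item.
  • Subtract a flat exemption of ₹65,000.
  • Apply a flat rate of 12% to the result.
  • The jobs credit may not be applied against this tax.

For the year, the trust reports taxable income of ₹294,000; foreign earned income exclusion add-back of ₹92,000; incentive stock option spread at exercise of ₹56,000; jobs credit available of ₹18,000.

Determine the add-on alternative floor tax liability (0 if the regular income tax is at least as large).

Alternative floor tax:
  Adjusted income: ₹294,000 + ₹92,000 + ₹56,000 = ₹442,000
  Less exemption ₹65,000 → base ₹377,000
  ₹377,000 × 12% = ₹45,240

Regular income tax:
  ₹34,000 × 11% = ₹3,740
  ₹132,000 × 17% = ₹22,440
  ₹53,000 × 26% = ₹13,780
  ₹75,000 × 34% = ₹25,500
  → ₹65,460
  Less jobs credit ₹18,000 → ₹47,460

₹45,240 ≤ ₹47,460, so no add-on is due.

₹0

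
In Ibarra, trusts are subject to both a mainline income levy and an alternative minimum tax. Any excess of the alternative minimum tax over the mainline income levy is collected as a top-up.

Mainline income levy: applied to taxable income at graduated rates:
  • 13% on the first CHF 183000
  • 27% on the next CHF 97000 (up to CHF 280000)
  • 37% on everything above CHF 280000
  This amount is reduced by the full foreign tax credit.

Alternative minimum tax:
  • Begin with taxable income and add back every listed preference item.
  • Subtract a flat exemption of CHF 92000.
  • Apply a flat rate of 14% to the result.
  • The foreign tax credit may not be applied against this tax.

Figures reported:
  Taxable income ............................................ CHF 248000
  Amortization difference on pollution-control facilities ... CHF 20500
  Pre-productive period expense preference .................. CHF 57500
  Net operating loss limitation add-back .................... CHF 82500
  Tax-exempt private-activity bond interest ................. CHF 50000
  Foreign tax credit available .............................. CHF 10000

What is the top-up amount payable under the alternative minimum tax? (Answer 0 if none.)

Mainline income levy:
  CHF 183000 × 13% = CHF 23790
  CHF 65000 × 27% = CHF 17550
  → CHF 41340
  Less foreign tax credit CHF 10000 → CHF 31340

Alternative minimum tax:
  Adjusted income: CHF 248000 + CHF 20500 + CHF 57500 + CHF 82500 + CHF 50000 = CHF 458500
  Less exemption CHF 92000 → base CHF 366500
  CHF 366500 × 14% = CHF 51310

Excess of alternative minimum tax over mainline income levy: CHF 51310 − CHF 31340 = CHF 19970.

CHF 19970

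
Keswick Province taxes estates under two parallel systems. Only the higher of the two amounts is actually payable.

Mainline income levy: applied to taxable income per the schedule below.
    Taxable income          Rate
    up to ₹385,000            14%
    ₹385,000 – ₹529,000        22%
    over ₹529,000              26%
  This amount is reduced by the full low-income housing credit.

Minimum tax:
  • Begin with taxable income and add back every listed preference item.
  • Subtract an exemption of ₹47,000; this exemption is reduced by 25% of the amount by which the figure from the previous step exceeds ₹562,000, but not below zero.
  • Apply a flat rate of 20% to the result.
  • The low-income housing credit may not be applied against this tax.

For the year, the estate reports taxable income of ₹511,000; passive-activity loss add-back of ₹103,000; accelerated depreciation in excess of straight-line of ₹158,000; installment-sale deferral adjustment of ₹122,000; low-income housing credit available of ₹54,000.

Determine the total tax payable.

Mainline income levy:
  ₹385,000 × 14% = ₹53,900
  ₹126,000 × 22% = ₹27,720
  → ₹81,620
  Less low-income housing credit ₹54,000 → ₹27,620

Minimum tax:
  Adjusted income: ₹511,000 + ₹103,000 + ₹158,000 + ₹122,000 = ₹894,000
  Exemption: 25% × (₹894,000 − ₹562,000) = ₹83,000 ≥ ₹47,000, so the exemption is fully phased out
  Base: ₹894,000 − ₹0 = ₹894,000
  ₹894,000 × 20% = ₹178,800

₹178,800 > ₹27,620, so the minimum tax is the binding amount.

₹178,800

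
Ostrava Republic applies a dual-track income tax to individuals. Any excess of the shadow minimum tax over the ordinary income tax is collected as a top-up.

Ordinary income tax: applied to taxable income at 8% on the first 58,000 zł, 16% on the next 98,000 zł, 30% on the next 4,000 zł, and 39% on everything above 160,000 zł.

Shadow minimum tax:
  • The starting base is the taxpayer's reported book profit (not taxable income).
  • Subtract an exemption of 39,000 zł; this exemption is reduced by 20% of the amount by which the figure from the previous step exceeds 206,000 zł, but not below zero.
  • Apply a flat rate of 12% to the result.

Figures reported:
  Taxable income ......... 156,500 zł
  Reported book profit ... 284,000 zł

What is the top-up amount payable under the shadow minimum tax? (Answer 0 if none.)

10,802 zł

Shadow minimum tax:
  Base (reported book profit): 284,000 zł
  Exemption: 39,000 zł − 20% × (284,000 zł − 206,000 zł) = 39,000 zł − 15,600 zł = 23,400 zł
  Base: 284,000 zł − 23,400 zł = 260,600 zł
  260,600 zł × 12% = 31,272 zł

Ordinary income tax:
  58,000 zł × 8% = 4,640 zł
  98,000 zł × 16% = 15,680 zł
  500 zł × 30% = 150 zł
  → 20,470 zł

Excess of shadow minimum tax over ordinary income tax: 31,272 zł − 20,470 zł = 10,802 zł.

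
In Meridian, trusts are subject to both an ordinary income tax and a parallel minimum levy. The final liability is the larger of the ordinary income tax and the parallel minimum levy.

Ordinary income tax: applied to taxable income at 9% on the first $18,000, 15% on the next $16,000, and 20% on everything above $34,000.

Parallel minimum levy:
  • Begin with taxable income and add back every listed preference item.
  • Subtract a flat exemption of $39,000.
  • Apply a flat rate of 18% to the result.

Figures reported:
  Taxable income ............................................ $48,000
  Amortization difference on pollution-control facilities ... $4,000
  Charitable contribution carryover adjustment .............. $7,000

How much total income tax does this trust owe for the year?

Parallel minimum levy:
  Adjusted income: $48,000 + $4,000 + $7,000 = $59,000
  Less exemption $39,000 → base $20,000
  $20,000 × 18% = $3,600

Ordinary income tax:
  $18,000 × 9% = $1,620
  $16,000 × 15% = $2,400
  $14,000 × 20% = $2,800
  → $6,820

$6,820 > $3,600, so the ordinary income tax governs.

$6,820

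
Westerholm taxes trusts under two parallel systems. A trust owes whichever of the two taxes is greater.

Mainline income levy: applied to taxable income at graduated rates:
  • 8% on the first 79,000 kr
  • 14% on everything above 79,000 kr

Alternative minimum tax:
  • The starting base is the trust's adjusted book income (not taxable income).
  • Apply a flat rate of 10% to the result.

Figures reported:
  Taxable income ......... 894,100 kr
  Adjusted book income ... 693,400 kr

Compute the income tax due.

120,434 kr

Mainline income levy:
  79,000 kr × 8% = 6,320 kr
  815,100 kr × 14% = 114,114 kr
  → 120,434 kr

Alternative minimum tax:
  Base (adjusted book income): 693,400 kr
  693,400 kr × 10% = 69,340 kr

120,434 kr > 69,340 kr, so the mainline income levy governs.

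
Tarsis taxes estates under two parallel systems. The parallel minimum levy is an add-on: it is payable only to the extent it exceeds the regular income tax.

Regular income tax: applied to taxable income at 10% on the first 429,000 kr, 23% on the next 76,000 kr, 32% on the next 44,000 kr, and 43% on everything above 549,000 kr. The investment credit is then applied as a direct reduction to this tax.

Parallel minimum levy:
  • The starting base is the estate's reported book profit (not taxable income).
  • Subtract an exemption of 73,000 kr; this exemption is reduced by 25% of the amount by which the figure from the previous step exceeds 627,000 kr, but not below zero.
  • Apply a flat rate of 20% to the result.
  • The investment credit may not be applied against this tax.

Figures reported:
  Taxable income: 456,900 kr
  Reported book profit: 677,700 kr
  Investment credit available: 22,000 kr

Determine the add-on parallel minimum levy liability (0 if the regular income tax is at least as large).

Regular income tax:
  429,000 kr × 10% = 42,900 kr
  27,900 kr × 23% = 6,417 kr
  → 49,317 kr
  Less investment credit 22,000 kr → 27,317 kr

Parallel minimum levy:
  Base (reported book profit): 677,700 kr
  Exemption: 73,000 kr − 25% × (677,700 kr − 627,000 kr) = 73,000 kr − 12,675 kr = 60,325 kr
  Base: 677,700 kr − 60,325 kr = 617,375 kr
  617,375 kr × 20% = 123,475 kr

Excess of parallel minimum levy over regular income tax: 123,475 kr − 27,317 kr = 96,158 kr.

96,158 kr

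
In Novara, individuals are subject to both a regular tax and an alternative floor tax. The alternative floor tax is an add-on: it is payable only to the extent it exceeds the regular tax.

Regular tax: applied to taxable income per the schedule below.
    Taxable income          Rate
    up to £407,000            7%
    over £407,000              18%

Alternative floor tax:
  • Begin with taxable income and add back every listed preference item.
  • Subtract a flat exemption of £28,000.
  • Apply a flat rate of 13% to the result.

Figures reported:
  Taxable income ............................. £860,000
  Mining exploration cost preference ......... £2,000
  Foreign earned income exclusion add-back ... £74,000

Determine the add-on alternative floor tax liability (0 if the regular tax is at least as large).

Alternative floor tax:
  Adjusted income: £860,000 + £2,000 + £74,000 = £936,000
  Less exemption £28,000 → base £908,000
  £908,000 × 13% = £118,040

Regular tax:
  £407,000 × 7% = £28,490
  £453,000 × 18% = £81,540
  → £110,030

Excess of alternative floor tax over regular tax: £118,040 − £110,030 = £8,010.

£8,010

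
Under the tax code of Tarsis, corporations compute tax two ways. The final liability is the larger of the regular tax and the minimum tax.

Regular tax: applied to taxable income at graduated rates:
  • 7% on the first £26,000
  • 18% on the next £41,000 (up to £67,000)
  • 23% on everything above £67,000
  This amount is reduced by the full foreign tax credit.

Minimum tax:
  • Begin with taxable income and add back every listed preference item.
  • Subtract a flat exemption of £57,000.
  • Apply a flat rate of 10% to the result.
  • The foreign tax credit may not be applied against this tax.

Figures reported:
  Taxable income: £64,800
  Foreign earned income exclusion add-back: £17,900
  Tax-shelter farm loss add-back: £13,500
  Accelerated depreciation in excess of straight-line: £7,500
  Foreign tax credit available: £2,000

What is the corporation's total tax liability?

£6,804

Minimum tax:
  Adjusted income: £64,800 + £17,900 + £13,500 + £7,500 = £103,700
  Less exemption £57,000 → base £46,700
  £46,700 × 10% = £4,670

Regular tax:
  £26,000 × 7% = £1,820
  £38,800 × 18% = £6,984
  → £8,804
  Less foreign tax credit £2,000 → £6,804

£6,804 > £4,670, so the regular tax governs.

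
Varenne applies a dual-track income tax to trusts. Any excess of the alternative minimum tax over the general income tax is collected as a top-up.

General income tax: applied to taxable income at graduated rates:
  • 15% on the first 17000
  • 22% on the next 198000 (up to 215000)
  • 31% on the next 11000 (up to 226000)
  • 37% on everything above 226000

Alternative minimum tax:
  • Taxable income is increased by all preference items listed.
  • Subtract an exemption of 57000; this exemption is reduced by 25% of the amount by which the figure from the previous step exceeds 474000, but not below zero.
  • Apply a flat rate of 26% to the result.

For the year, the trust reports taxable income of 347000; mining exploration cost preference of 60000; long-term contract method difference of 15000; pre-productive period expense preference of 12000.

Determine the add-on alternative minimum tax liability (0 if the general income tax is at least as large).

Alternative minimum tax:
  Adjusted income: 347000 + 60000 + 15000 + 12000 = 434000
  Exemption: 434000 ≤ 474000, so full 57000 applies
  Base: 434000 − 57000 = 377000
  377000 × 26% = 98020

General income tax:
  17000 × 15% = 2550
  198000 × 22% = 43560
  11000 × 31% = 3410
  121000 × 37% = 44770
  → 94290

Excess of alternative minimum tax over general income tax: 98020 − 94290 = 3730.

3730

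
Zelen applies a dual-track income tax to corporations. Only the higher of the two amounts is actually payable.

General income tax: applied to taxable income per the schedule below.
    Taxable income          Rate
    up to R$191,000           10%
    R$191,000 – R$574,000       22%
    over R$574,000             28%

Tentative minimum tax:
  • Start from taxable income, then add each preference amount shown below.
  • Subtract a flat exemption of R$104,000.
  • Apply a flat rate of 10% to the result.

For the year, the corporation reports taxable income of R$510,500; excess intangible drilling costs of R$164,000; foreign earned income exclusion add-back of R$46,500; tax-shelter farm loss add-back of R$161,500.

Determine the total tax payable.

R$89,390

Tentative minimum tax:
  Adjusted income: R$510,500 + R$164,000 + R$46,500 + R$161,500 = R$882,500
  Less exemption R$104,000 → base R$778,500
  R$778,500 × 10% = R$77,850

General income tax:
  R$191,000 × 10% = R$19,100
  R$319,500 × 22% = R$70,290
  → R$89,390

R$89,390 > R$77,850, so the general income tax governs.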